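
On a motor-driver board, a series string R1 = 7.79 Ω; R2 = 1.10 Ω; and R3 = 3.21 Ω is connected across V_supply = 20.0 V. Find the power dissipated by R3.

P ≈ 8.77 W

Series current I = V_supply/ΣR = 20.0/12.10 = 1.653 A.
V(R3) = I·R = 5.306 V; P = V·I = 5.306 × 1.653 = 8.770 W.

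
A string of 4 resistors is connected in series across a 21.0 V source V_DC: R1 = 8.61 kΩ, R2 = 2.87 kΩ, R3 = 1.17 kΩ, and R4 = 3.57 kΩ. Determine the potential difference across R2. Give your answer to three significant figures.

V ≈ 3.72 V

Total series resistance ΣR = 8.61 + 2.87 + 1.17 + 3.57 = 16.22 kΩ.
V = V_DC · R/ΣR = 21.0 × 0.1769 = 3.716 V.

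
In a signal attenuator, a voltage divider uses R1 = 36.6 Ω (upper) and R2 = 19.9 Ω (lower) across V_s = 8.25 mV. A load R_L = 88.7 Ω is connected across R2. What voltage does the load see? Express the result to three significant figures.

First combine the lower leg with the load: R2 ‖ R_L = 16.25 Ω.
Now apply the divider: V_out = 8.25 × 0.3075 = 2.537 mV.

V_out ≈ 2.54 mV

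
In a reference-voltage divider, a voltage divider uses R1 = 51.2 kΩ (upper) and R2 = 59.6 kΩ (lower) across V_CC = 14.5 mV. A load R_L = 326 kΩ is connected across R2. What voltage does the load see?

First combine the lower leg with the load: R2 ‖ R_L = 50.39 kΩ.
Now apply the divider: V_out = 14.5 × 0.4960 = 7.192 mV.
(Unloaded it would be 7.80 mV; the load pulls it down.)

V_out ≈ 7.19 mV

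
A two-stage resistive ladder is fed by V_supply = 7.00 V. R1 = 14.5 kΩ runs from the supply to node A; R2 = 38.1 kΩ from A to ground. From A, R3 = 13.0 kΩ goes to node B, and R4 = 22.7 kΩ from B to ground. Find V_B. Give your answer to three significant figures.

The second stage (R3 + R4 = 35.70 kΩ) loads node A in parallel with R2.
Effective lower resistance at A: R2 ‖ 35.70 = 18.43 kΩ.
V_A = 7.00 × 18.43/(14.5 + 18.43) = 3.918 V.
Stage 2 is unloaded, so V_B = V_A · R4/(R3+R4) = 3.918 × 22.7/35.70 = 2.491 V.

V_B ≈ 2.49 V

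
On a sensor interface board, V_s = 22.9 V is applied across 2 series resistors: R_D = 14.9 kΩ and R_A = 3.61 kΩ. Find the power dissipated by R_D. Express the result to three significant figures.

P ≈ 22.8 mW

Series current I = V_s/ΣR = 22.9/18.51 = 1.237 mA.
V(R_D) = I·R = 18.43 V; P = V·I = 18.43 × 1.237 = 22.81 mW.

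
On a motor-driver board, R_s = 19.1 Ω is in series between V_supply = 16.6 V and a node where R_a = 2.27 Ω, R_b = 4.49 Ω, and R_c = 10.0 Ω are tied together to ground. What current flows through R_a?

I ≈ 0.469 A

Parallel bank: R_p = 1/(1/2.27 + 1/4.49 + 1/10.0) = 1.310 Ω.
V_A by voltage divider: V_A = 16.6 × 1.310/(19.1 + 1.310) = 1.066 V.
Branch current I = V_A/R_a = 1.066/2.27 = 0.4694 A.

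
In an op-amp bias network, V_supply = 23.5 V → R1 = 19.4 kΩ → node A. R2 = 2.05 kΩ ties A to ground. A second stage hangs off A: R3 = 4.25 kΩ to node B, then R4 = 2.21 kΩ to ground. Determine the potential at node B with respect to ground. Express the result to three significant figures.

V_B ≈ 0.597 V

Looking into the second stage from A: R3 + R4 = 6.460 kΩ appears in parallel with R2.
R2 ‖ (R3+R4) = 1.556 kΩ.
So V_A = 23.5 × 0.07426 = 1.745 V.
Stage 2 is unloaded, so V_B = V_A · R4/(R3+R4) = 1.745 × 2.21/6.460 = 0.5970 V.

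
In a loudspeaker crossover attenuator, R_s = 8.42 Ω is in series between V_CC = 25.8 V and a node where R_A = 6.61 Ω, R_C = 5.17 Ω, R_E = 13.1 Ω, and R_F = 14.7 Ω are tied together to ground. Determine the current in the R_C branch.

Parallel bank: R_p = 1/(1/6.61 + 1/5.17 + 1/13.1 + 1/14.7) = 2.045 Ω.
V_A by voltage divider: V_A = 25.8 × 2.045/(8.42 + 2.045) = 5.041 V.
I(R_C) = V_A / R_C = 5.041/5.17 = 0.9751 A.
(Check via current divider: I_total = 2.465 A; share G_k/ΣG = 0.3955 → same result.)

I ≈ 0.975 A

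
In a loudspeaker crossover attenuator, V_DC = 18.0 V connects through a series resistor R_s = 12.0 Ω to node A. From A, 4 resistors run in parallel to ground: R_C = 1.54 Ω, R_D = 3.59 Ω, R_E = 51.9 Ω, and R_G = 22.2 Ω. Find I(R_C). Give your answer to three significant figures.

Parallel bank: R_p = 1/(1/1.54 + 1/3.59 + 1/51.9 + 1/22.2) = 1.008 Ω.
V_A by voltage divider: V_A = 18.0 × 1.008/(12.0 + 1.008) = 1.395 V.
I(R_C) = V_A / R_C = 1.395/1.54 = 0.9056 A.

I ≈ 0.906 A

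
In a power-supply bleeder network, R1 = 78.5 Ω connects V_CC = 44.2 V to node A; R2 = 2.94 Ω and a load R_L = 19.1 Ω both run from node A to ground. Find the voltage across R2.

V_out ≈ 1.39 V

R2 ‖ R_L = (2.94 × 19.1)/(2.94 + 19.1) = 2.548 Ω.
Now apply the divider: V_out = 44.2 × 0.03144 = 1.389 V.
(Unloaded it would be 1.60 V; the load pulls it down.)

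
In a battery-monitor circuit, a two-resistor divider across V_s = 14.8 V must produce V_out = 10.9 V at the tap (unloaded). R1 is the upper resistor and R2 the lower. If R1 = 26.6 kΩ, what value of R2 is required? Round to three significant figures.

R2 ≈ 74.3 kΩ

Required fraction k = V_out/V_s = 0.7365.
Rearranging, R2 = R1·k/(1−k) = 26.6 × 2.795 = 74.34 kΩ.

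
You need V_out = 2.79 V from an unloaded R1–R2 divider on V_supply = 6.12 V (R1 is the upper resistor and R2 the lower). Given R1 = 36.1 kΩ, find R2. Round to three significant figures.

Required fraction k = V_out/V_supply = 0.4559.
Rearranging, R2 = R1·k/(1−k) = 36.1 × 0.8378 = 30.25 kΩ.

R2 ≈ 30.2 kΩ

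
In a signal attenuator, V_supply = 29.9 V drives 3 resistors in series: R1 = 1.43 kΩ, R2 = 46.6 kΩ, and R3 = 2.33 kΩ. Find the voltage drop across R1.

V ≈ 0.849 V

ΣR = 1.43 + 46.6 + 2.33 = 50.36 kΩ.
Voltage divider: V = V_supply · (1.430 / 50.36) = 29.9 × 0.02840 = 0.8490 V.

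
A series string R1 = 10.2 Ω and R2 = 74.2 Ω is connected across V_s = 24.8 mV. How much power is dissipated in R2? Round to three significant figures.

P ≈ 6.41 µW

The common current is I = 24.8/84.40 = 0.2938 mA.
P = I²R = 0.08634 × 74.2 = 6.407 µW.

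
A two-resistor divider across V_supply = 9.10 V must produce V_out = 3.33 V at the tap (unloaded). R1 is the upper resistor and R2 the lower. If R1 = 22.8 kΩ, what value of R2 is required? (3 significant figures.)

R2 ≈ 13.2 kΩ

V_out/V_supply = R2/(R1+R2) = 0.3659.
R2 = R1 · 0.3659/(1 − 0.3659) = 13.16 kΩ.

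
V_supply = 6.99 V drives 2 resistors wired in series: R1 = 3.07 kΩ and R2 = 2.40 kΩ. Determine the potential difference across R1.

Total series resistance ΣR = 3.07 + 2.40 = 5.470 kΩ.
By the voltage-divider rule, V = 6.99 × 3.070/5.470 = 3.923 V.

V ≈ 3.92 V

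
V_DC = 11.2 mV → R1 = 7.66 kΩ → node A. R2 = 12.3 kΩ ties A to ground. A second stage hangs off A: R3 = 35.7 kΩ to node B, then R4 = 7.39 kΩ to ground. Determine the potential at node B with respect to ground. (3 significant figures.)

V_B ≈ 1.07 mV

The second stage (R3 + R4 = 43.09 kΩ) loads node A in parallel with R2.
Effective lower resistance at A: R2 ‖ 43.09 = 9.569 kΩ.
First divider: V_A = V_DC · 9.569/(7.66 + 9.569) = 6.220 mV.
Then the unloaded second divider: V_B = V_A × R4/(R3+R4) = 6.220 × 0.1715 = 1.067 mV.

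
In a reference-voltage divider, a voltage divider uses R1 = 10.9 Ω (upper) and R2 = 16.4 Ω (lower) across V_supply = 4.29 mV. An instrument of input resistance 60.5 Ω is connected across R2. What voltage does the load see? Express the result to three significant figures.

The load sits in parallel with R2, giving an effective lower resistance R2' = R2·R_L/(R2+R_L) = 12.90 Ω.
Then V_out = V_supply · R2'/(R1 + R2') = 4.29 × 12.90/23.80 = 2.325 mV.
(Unloaded it would be 2.58 mV; the load pulls it down.)

V_out ≈ 2.33 mV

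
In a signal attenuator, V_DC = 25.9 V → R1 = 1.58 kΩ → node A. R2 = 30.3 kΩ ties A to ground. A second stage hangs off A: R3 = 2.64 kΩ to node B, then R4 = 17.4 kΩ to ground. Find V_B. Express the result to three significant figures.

V_B ≈ 19.9 V

Looking into the second stage from A: R3 + R4 = 20.04 kΩ appears in parallel with R2.
R2 ‖ (R3+R4) = 12.06 kΩ.
First divider: V_A = V_DC · 12.06/(1.58 + 12.06) = 22.90 V.
Then the unloaded second divider: V_B = V_A × R4/(R3+R4) = 22.90 × 0.8683 = 19.88 V.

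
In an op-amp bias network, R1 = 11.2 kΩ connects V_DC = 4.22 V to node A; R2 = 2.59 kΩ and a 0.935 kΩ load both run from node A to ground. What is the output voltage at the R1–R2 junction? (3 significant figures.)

V_out ≈ 0.244 V

First combine the lower leg with the load: R2 ‖ R_L = 0.6870 kΩ.
Voltage divider with the loaded lower leg: V_out = 4.22 × 0.6870/(11.2 + 0.6870) = 4.22 × 0.05779 = 0.2439 V.
(Unloaded it would be 0.793 V; the load pulls it down.)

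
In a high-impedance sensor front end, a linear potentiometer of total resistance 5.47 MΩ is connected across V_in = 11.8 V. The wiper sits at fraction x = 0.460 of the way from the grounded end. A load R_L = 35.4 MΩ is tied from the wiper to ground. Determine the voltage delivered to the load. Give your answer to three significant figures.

V_out ≈ 5.23 V

The pot divides into 2.954 MΩ above the wiper and 2.516 MΩ below.
R_L loads the lower segment: effective lower R = 2.349 MΩ.
Then V_out = V_in · 2.349/(2.954 + 2.349) = 5.227 V.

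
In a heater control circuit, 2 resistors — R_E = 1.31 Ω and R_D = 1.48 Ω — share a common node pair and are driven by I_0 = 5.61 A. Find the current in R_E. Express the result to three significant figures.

Two-branch current divider: I_k = I_0 · R_other/(R_1 + R_2).
I(R_E) = 5.61 × 1.48/(1.31 + 1.48) = 5.61 × 0.5305 = 2.976 A.

I ≈ 2.98 A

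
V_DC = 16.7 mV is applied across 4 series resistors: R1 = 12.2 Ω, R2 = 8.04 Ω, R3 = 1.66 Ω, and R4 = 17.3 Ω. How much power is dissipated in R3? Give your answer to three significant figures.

Series current I = V_DC/ΣR = 16.7/39.20 = 0.4260 mA.
V(R3) = I·R = 0.7072 mV; P = V·I = 0.7072 × 0.4260 = 0.3013 µW.

P ≈ 0.301 µW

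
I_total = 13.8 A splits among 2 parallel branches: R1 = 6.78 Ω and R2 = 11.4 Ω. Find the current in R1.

I ≈ 8.65 A

With just two branches, the current splits inversely with resistance.
I(R1) = 13.8 × 11.4/(6.78 + 11.4) = 13.8 × 0.6271 = 8.653 A.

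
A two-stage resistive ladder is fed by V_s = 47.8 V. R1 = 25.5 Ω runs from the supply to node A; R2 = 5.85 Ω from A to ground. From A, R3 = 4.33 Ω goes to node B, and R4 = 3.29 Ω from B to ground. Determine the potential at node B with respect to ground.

Node A sees R2 in parallel with the series input of stage 2, R3 + R4 = 7.620 Ω.
Effective lower resistance at A: R2 ‖ 7.620 = 3.309 Ω.
V_A = 47.8 × 3.309/(25.5 + 3.309) = 5.491 V.
V_B = V_A × 0.4318 = 2.371 V.

V_B ≈ 2.37 V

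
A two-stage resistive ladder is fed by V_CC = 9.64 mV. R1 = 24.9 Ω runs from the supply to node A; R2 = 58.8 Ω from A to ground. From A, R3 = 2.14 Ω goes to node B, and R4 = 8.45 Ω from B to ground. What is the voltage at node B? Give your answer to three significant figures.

The second stage (R3 + R4 = 10.59 Ω) loads node A in parallel with R2.
Effective lower resistance at A: R2 ‖ 10.59 = 8.974 Ω.
First divider: V_A = V_CC · 8.974/(24.9 + 8.974) = 2.554 mV.
Then the unloaded second divider: V_B = V_A × R4/(R3+R4) = 2.554 × 0.7979 = 2.038 mV.

V_B ≈ 2.04 mV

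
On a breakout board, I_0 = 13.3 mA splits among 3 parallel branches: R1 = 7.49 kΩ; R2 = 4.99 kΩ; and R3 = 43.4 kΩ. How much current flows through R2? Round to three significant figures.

I ≈ 7.47 mA

ΣG = 1/7.49 + 1/4.99 + 1/43.4 = 0.3570.
Current divider: I(R2) = I_0 · G_k/ΣG = 13.3 × (0.2004/0.3570) = 13.3 × 0.5614 = 7.467 mA.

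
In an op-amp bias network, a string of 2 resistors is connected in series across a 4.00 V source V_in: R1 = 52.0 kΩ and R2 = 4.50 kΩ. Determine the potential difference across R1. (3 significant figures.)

V ≈ 3.68 V

Total series resistance ΣR = 52.0 + 4.50 = 56.50 kΩ.
Voltage divider: V = V_in · (52.00 / 56.50) = 4.00 × 0.9204 = 3.681 V.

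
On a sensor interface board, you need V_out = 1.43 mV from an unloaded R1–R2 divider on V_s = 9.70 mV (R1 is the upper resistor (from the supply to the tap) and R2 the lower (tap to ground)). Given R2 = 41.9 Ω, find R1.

R1 ≈ 242 Ω

V_out/V_s = R2/(R1+R2) = 0.1474.
R1 = R2·(1/k − 1) = 41.9 × 5.783 = 242.3 Ω.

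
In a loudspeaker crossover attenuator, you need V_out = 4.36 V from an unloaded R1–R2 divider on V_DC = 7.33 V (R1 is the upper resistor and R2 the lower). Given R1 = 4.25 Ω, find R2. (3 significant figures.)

R2 ≈ 6.24 Ω

Required fraction k = V_out/V_DC = 0.5948.
Rearranging, R2 = R1·k/(1−k) = 4.25 × 1.468 = 6.239 Ω.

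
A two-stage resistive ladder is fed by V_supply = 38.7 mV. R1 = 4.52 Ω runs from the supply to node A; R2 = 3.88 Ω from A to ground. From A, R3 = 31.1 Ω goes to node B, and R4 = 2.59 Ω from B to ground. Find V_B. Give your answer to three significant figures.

Looking into the second stage from A: R3 + R4 = 33.69 Ω appears in parallel with R2.
R2 ‖ (R3+R4) = 3.479 Ω.
V_A = 38.7 × 3.479/(4.52 + 3.479) = 16.83 mV.
V_B = V_A × 0.07688 = 1.294 mV.

V_B ≈ 1.29 mV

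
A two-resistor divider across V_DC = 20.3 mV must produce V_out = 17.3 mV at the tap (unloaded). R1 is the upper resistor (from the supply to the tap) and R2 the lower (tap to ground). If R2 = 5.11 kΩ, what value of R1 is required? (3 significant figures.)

V_out/V_DC = R2/(R1+R2) = 0.8522.
R1 = R2·(1/k − 1) = 5.11 × 0.1734 = 0.8861 kΩ.

R1 ≈ 0.886 kΩ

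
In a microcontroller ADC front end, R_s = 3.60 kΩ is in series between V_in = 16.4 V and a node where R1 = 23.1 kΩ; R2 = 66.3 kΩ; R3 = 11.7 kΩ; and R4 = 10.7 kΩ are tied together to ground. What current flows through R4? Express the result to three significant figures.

I ≈ 0.827 mA

Equivalent of the parallel group: R_p = 4.214 kΩ.
V_A = 16.4 × 4.214/7.814 = 8.844 V.
I(R4) = V_A / R4 = 8.844/10.7 = 0.8266 mA.
(Check via current divider: I_total = 2.099 mA; share G_k/ΣG = 0.3938 → same result.)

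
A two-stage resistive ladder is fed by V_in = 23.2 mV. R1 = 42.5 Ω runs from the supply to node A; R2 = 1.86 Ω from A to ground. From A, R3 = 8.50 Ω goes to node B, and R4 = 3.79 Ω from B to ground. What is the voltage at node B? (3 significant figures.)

V_B ≈ 0.262 mV

Looking into the second stage from A: R3 + R4 = 12.29 Ω appears in parallel with R2.
R2 ‖ (R3+R4) = 1.616 Ω.
So V_A = 23.2 × 0.03662 = 0.8496 mV.
Then the unloaded second divider: V_B = V_A × R4/(R3+R4) = 0.8496 × 0.3084 = 0.2620 mV.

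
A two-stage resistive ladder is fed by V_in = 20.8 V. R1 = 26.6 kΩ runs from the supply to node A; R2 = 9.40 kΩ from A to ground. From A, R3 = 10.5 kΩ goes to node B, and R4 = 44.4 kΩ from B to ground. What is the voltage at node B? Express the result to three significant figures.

V_B ≈ 3.90 V

The second stage (R3 + R4 = 54.90 kΩ) loads node A in parallel with R2.
Effective lower resistance at A: R2 ‖ 54.90 = 8.026 kΩ.
So V_A = 20.8 × 0.2318 = 4.821 V.
V_B = V_A × 0.8087 = 3.899 V.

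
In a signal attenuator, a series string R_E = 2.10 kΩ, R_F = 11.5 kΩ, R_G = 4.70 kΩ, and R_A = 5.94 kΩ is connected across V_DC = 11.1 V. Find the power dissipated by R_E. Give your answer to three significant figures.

ΣR = 24.24 kΩ → I = 11.1/24.24 = 0.4579 mA.
V(R_E) = I·R = 0.9616 V; P = V·I = 0.9616 × 0.4579 = 0.4404 mW.

P ≈ 0.440 mW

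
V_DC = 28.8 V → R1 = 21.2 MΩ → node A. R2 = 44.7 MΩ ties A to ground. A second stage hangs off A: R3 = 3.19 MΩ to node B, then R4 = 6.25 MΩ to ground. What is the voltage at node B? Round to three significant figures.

V_B ≈ 5.13 V

Node A sees R2 in parallel with the series input of stage 2, R3 + R4 = 9.440 MΩ.
R2 ‖ (R3+R4) = 7.794 MΩ.
V_A = 28.8 × 7.794/(21.2 + 7.794) = 7.742 V.
Then the unloaded second divider: V_B = V_A × R4/(R3+R4) = 7.742 × 0.6621 = 5.126 V.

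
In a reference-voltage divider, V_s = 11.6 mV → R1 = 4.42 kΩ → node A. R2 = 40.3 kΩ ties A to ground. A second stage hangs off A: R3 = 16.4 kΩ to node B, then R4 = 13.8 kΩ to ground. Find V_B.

V_B ≈ 4.22 mV

Looking into the second stage from A: R3 + R4 = 30.20 kΩ appears in parallel with R2.
R2 ‖ (R3+R4) = 17.26 kΩ.
First divider: V_A = V_s · 17.26/(4.42 + 17.26) = 9.235 mV.
V_B = V_A × 0.4570 = 4.220 mV.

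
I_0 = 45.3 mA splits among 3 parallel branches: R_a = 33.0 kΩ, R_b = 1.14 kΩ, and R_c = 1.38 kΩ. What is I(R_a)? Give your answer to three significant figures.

I ≈ 0.841 mA

ΣG = 1/33.0 + 1/1.14 + 1/1.38 = 1.632.
Current divider: I(R_a) = I_0 · G_k/ΣG = 45.3 × (0.03030/1.632) = 45.3 × 0.01857 = 0.8411 mA.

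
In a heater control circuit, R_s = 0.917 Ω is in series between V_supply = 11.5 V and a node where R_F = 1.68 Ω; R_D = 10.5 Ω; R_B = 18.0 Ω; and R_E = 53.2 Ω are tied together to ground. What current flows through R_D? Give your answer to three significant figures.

I ≈ 0.644 A

Parallel bank: R_p = 1/(1/1.68 + 1/10.5 + 1/18.0 + 1/53.2) = 1.307 Ω.
V_A = 11.5 × 1.307/2.224 = 6.759 V.
Branch current I = V_A/R_D = 6.759/10.5 = 0.6437 A.
(Check via current divider: I_total = 5.170 A; share G_k/ΣG = 0.1245 → same result.)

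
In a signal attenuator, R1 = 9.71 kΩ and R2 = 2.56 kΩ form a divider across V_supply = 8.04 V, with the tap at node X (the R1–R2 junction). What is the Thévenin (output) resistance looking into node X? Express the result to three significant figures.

R_th ≈ 2.03 kΩ

Zeroing V_supply shorts the top of R1 to ground, so R_th = R1 ‖ R2 = 2.026 kΩ.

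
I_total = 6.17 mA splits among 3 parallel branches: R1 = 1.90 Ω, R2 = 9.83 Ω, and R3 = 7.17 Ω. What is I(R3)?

I ≈ 1.12 mA

Conductances: ΣG = 1/1.90 + 1/9.83 + 1/7.17 = 0.7675 (1/Ω).
By the current-divider rule, I = I_total · G_k/ΣG = 6.17 × 0.1817 = 1.121 mA.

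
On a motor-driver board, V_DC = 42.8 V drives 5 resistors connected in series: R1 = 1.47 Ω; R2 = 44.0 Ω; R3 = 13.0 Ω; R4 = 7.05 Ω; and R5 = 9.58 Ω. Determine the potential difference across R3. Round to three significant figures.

V ≈ 7.41 V

Series total: ΣR = 1.47 + 44.0 + 13.0 + 7.05 + 9.58 = 75.10 Ω.
V = V_DC · R/ΣR = 42.8 × 0.1731 = 7.409 V.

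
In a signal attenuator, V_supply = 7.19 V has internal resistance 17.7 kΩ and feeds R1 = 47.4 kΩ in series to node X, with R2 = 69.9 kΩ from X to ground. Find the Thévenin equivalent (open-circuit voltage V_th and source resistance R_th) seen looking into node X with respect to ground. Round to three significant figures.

V_th ≈ 3.72 V, R_th ≈ 33.7 kΩ

R1' = 17.7 + 47.4 = 65.10 kΩ (source resistance + R1).
Open-circuit (no load on X): V_th = V_supply · R2/(R1' + R2) = 7.19 × 69.9/(65.10 + 69.9) = 3.723 V.
Zeroing V_supply shorts the top of R1' to ground, so R_th = R1' ‖ R2 = 33.71 kΩ.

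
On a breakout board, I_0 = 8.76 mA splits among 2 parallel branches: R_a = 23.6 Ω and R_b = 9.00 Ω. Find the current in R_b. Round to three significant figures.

I ≈ 6.34 mA

For two parallel branches, I_k = I_0 · (other R)/(sum of R).
So I = 8.76 × 23.6/32.60 = 6.342 mA.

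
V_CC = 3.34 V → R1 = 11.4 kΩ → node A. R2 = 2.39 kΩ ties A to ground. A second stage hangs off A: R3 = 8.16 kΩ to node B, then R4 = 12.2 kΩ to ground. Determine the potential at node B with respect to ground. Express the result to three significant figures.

The second stage (R3 + R4 = 20.36 kΩ) loads node A in parallel with R2.
Effective lower resistance at A: R2 ‖ 20.36 = 2.139 kΩ.
First divider: V_A = V_CC · 2.139/(11.4 + 2.139) = 0.5277 V.
Stage 2 is unloaded, so V_B = V_A · R4/(R3+R4) = 0.5277 × 12.2/20.36 = 0.3162 V.

V_B ≈ 0.316 V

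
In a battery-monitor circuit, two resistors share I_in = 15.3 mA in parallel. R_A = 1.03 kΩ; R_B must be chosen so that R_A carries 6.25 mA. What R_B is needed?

R_B ≈ 0.711 kΩ

Two-branch current divider: I_A = I_in · R_B/(R_A + R_B).
With f = 0.4085, R_B = R_A · f/(1−f) = 1.03 × 0.6906 = 0.7113 kΩ.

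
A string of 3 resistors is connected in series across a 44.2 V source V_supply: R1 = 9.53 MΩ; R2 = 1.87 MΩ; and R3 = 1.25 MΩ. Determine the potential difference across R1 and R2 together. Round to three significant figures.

V ≈ 39.8 V

ΣR = 9.53 + 1.87 + 1.25 = 12.65 MΩ.
R_{R1..R2} = 9.53 + 1.87 = 11.40 MΩ.
By the voltage-divider rule, V = 44.2 × 11.40/12.65 = 39.83 V.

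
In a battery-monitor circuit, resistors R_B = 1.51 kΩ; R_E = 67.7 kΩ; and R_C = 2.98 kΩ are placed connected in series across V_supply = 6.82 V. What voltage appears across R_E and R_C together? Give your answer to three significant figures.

Total series resistance ΣR = 1.51 + 67.7 + 2.98 = 72.19 kΩ.
R_{R_E..R_C} = 67.7 + 2.98 = 70.68 kΩ.
By the voltage-divider rule, V = 6.82 × 70.68/72.19 = 6.677 V.

V ≈ 6.68 V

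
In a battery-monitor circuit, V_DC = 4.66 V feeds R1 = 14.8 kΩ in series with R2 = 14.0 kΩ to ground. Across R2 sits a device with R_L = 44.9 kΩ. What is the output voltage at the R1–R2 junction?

V_out ≈ 1.95 V

R2 ‖ R_L = (14.0 × 44.9)/(14.0 + 44.9) = 10.67 kΩ.
Voltage divider with the loaded lower leg: V_out = 4.66 × 10.67/(14.8 + 10.67) = 4.66 × 0.4190 = 1.952 V.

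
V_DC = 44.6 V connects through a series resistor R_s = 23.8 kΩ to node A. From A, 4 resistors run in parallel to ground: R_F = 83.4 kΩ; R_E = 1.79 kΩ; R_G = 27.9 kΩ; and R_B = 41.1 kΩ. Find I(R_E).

Equivalent of the parallel group: R_p = 1.585 kΩ.
Node voltage V_A = V_DC · R_p/(R_s + R_p) = 44.6 × 0.06245 = 2.785 V.
I(R_E) = V_A / R_E = 2.785/1.79 = 1.556 mA.

I ≈ 1.56 mA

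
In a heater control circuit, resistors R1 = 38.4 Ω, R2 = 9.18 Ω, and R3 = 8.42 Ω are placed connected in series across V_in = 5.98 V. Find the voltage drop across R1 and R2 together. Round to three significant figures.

V ≈ 5.08 V

Series total: ΣR = 38.4 + 9.18 + 8.42 = 56.00 Ω.
R_{R1..R2} = 38.4 + 9.18 = 47.58 Ω.
V = V_in · R/ΣR = 5.98 × 0.8496 = 5.081 V.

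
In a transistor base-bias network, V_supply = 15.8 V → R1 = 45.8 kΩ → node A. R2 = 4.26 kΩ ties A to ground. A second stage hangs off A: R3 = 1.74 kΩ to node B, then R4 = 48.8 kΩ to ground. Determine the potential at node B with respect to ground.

V_B ≈ 1.21 V

The second stage (R3 + R4 = 50.54 kΩ) loads node A in parallel with R2.
R2 ‖ (R3+R4) = 3.929 kΩ.
First divider: V_A = V_supply · 3.929/(45.8 + 3.929) = 1.248 V.
Then the unloaded second divider: V_B = V_A × R4/(R3+R4) = 1.248 × 0.9656 = 1.205 V.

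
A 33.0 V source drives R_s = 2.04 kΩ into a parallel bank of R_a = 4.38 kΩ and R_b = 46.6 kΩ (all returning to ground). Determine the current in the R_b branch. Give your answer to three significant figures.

Equivalent of the parallel group: R_p = 4.004 kΩ.
Node voltage V_A = V_supply · R_p/(R_s + R_p) = 33.0 × 0.6625 = 21.86 V.
I(R_b) = V_A / R_b = 21.86/46.6 = 0.4691 mA.
(Equivalently: I_total = 5.460 mA, then current-divider fraction G_k/ΣG = 0.08592.)

I ≈ 0.469 mA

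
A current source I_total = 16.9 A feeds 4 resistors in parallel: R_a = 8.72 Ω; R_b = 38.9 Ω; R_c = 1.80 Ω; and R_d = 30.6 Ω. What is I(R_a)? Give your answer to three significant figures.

I ≈ 2.66 A

Conductances: ΣG = 1/8.72 + 1/38.9 + 1/1.80 + 1/30.6 = 0.7286 (1/Ω).
Current divider: I(R_a) = I_total · G_k/ΣG = 16.9 × (0.1147/0.7286) = 16.9 × 0.1574 = 2.660 A.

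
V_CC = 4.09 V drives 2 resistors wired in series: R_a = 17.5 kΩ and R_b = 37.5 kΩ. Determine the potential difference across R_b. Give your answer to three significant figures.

Series total: ΣR = 17.5 + 37.5 = 55.00 kΩ.
By the voltage-divider rule, V = 4.09 × 37.50/55.00 = 2.789 V.

V ≈ 2.79 V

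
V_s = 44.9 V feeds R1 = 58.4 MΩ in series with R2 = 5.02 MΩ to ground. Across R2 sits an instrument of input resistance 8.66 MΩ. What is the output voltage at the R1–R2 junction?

V_out ≈ 2.32 V

First combine the lower leg with the load: R2 ‖ R_L = 3.178 MΩ.
Then V_out = V_s · R2'/(R1 + R2') = 44.9 × 3.178/61.58 = 2.317 V.
(Unloaded it would be 3.55 V; the load pulls it down.)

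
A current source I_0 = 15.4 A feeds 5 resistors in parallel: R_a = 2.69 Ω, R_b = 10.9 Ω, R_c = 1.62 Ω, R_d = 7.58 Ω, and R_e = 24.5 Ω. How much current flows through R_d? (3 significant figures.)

I ≈ 1.62 A

ΣG = 1/2.69 + 1/10.9 + 1/1.62 + 1/7.58 + 1/24.5 = 1.254.
R_d takes the fraction G_k/ΣG = 0.1319/1.254 = 0.1052, so I = 15.4 × 0.1052 = 1.621 A.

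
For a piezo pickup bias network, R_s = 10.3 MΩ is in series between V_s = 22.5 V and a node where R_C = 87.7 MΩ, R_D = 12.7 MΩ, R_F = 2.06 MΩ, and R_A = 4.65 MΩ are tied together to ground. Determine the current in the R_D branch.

Parallel bank: R_p = 1/(1/87.7 + 1/12.7 + 1/2.06 + 1/4.65) = 1.265 MΩ.
V_A = 22.5 × 1.265/11.56 = 2.461 V.
Branch current I = V_A/R_D = 2.461/12.7 = 0.1938 µA.

I ≈ 0.194 µA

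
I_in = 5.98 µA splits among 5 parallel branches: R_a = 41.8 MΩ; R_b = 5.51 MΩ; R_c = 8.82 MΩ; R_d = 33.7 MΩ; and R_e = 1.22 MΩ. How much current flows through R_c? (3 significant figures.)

I ≈ 0.580 µA

ΣG = 1/41.8 + 1/5.51 + 1/8.82 + 1/33.7 + 1/1.22 = 1.168.
R_c takes the fraction G_k/ΣG = 0.1134/1.168 = 0.09706, so I = 5.98 × 0.09706 = 0.5804 µA.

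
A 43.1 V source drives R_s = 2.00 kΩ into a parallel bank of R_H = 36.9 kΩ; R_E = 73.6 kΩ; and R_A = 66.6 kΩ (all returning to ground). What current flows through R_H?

I ≈ 1.05 mA

Equivalent of the parallel group: R_p = 17.95 kΩ.
Node voltage V_A = V_supply · R_p/(R_s + R_p) = 43.1 × 0.8998 = 38.78 V.
Branch current I = V_A/R_H = 38.78/36.9 = 1.051 mA.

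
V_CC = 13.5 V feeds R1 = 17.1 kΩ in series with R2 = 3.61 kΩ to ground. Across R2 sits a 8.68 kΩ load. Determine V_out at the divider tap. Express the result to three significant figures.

V_out ≈ 1.75 V

R2 ‖ R_L = (3.61 × 8.68)/(3.61 + 8.68) = 2.550 kΩ.
Now apply the divider: V_out = 13.5 × 0.1298 = 1.752 V.
(Unloaded it would be 2.35 V; the load pulls it down.)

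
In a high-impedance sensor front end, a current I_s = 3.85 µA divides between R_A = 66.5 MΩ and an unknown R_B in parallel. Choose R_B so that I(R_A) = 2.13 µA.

R_B ≈ 82.4 MΩ

Two-branch current divider: I_A = I_s · R_B/(R_A + R_B).
With f = 0.5532, R_B = R_A · f/(1−f) = 66.5 × 1.238 = 82.35 MΩ.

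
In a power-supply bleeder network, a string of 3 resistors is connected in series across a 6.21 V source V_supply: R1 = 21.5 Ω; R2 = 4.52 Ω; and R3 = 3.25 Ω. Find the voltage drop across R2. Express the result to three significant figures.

Series total: ΣR = 21.5 + 4.52 + 3.25 = 29.27 Ω.
V = V_supply · R/ΣR = 6.21 × 0.1544 = 0.9590 V.

V ≈ 0.959 V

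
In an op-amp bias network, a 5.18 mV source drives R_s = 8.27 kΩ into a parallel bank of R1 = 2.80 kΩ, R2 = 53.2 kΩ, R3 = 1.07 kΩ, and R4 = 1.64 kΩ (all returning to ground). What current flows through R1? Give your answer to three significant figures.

I ≈ 0.110 µA

Combine the parallel branches: R_p = (1/2.80 + 1/53.2 + 1/1.07 + 1/1.64)⁻¹ = 0.5208 kΩ.
Node voltage V_A = V_DC · R_p/(R_s + R_p) = 5.18 × 0.05924 = 0.3069 mV.
Branch current I = V_A/R1 = 0.3069/2.80 = 0.1096 µA.
(Equivalently: I_total = 0.5893 µA, then current-divider fraction G_k/ΣG = 0.1860.)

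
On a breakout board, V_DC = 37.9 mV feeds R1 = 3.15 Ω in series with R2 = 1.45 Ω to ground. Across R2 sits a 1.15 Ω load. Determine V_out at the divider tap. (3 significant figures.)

First combine the lower leg with the load: R2 ‖ R_L = 0.6413 Ω.
Now apply the divider: V_out = 37.9 × 0.1692 = 6.411 mV.
(Unloaded it would be 11.9 mV; the load pulls it down.)

V_out ≈ 6.41 mV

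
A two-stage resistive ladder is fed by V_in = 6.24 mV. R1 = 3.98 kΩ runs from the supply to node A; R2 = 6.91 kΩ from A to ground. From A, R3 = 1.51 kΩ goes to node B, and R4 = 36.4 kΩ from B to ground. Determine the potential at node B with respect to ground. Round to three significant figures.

Looking into the second stage from A: R3 + R4 = 37.91 kΩ appears in parallel with R2.
Effective lower resistance at A: R2 ‖ 37.91 = 5.845 kΩ.
V_A = 6.24 × 5.845/(3.98 + 5.845) = 3.712 mV.
V_B = V_A × 0.9602 = 3.564 mV.

V_B ≈ 3.56 mV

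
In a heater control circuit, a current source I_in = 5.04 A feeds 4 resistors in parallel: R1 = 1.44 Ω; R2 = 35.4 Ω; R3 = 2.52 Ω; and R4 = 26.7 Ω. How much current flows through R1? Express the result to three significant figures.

I ≈ 3.03 A

ΣG = 1/1.44 + 1/35.4 + 1/2.52 + 1/26.7 = 1.157.
R1 takes the fraction G_k/ΣG = 0.6944/1.157 = 0.6002, so I = 5.04 × 0.6002 = 3.025 A.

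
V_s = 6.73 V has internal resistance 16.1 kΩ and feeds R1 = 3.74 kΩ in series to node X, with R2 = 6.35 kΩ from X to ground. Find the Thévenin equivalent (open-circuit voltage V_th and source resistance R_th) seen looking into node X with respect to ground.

R1' = 16.1 + 3.74 = 19.84 kΩ (source resistance + R1).
V_th is the unloaded tap voltage: V_s · R2/(R1'+R2) = 6.73 × 0.2425 = 1.632 V.
Looking into X with the source shorted: R_th = R1'·R2/(R1'+R2) = 19.84 × 6.35/26.19 = 4.810 kΩ.

V_th ≈ 1.63 V, R_th ≈ 4.81 kΩ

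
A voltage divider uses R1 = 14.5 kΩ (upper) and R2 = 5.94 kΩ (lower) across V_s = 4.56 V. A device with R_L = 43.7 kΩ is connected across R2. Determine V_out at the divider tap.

V_out ≈ 1.21 V

The load sits in parallel with R2, giving an effective lower resistance R2' = R2·R_L/(R2+R_L) = 5.229 kΩ.
Now apply the divider: V_out = 4.56 × 0.2650 = 1.209 V.
(Unloaded it would be 1.33 V; the load pulls it down.)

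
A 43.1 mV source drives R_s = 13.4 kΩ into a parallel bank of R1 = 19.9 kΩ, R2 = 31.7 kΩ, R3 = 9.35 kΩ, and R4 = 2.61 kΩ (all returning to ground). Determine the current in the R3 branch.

Equivalent of the parallel group: R_p = 1.749 kΩ.
Node voltage V_A = V_s · R_p/(R_s + R_p) = 43.1 × 0.1154 = 4.975 mV.
I(R3) = V_A / R3 = 4.975/9.35 = 0.5321 µA.
(Equivalently: I_total = 2.845 µA, then current-divider fraction G_k/ΣG = 0.1870.)

I ≈ 0.532 µA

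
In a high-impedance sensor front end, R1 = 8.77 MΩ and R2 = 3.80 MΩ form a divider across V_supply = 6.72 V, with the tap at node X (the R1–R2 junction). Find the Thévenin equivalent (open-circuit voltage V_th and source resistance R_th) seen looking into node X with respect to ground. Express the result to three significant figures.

Open-circuit (no load on X): V_th = V_supply · R2/(R1 + R2) = 6.72 × 3.80/(8.770 + 3.80) = 2.032 V.
Zeroing V_supply shorts the top of R1 to ground, so R_th = R1 ‖ R2 = 2.651 MΩ.

V_th ≈ 2.03 V, R_th ≈ 2.65 MΩ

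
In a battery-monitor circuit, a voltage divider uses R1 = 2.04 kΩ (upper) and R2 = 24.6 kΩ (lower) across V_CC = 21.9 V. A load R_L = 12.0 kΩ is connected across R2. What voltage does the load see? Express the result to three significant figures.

V_out ≈ 17.5 V

The load sits in parallel with R2, giving an effective lower resistance R2' = R2·R_L/(R2+R_L) = 8.066 kΩ.
Then V_out = V_CC · R2'/(R1 + R2') = 21.9 × 8.066/10.11 = 17.48 V.
(Unloaded it would be 20.2 V; the load pulls it down.)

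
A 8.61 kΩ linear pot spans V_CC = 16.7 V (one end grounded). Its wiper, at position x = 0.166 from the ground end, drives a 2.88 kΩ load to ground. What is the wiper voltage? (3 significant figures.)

V_out ≈ 1.96 V

Lower segment x·R_p = 1.429 kΩ; upper segment (1−x)·R_p = 7.181 kΩ.
Lower segment in parallel with the load: 1.429 ‖ 2.88 = 0.9552 kΩ.
V_out = 16.7 × 0.9552/(7.181 + 0.9552) = 1.961 V.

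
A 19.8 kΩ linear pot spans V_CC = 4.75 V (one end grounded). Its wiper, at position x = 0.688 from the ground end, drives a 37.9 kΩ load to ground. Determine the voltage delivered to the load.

V_out ≈ 2.94 V

Split the track: R_lower = x·R_p = 13.62 kΩ, R_upper = (1−x)·R_p = 6.178 kΩ.
Lower segment in parallel with the load: 13.62 ‖ 37.9 = 10.02 kΩ.
Then V_out = V_CC · 10.02/(6.178 + 10.02) = 2.938 V.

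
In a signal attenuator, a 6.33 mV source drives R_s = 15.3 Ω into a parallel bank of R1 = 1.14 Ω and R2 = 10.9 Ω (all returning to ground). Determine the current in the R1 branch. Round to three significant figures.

I ≈ 0.351 mA

Combine the parallel branches: R_p = (1/1.14 + 1/10.9)⁻¹ = 1.032 Ω.
Node voltage V_A = V_supply · R_p/(R_s + R_p) = 6.33 × 0.06319 = 0.4000 mV.
Branch current I = V_A/R1 = 0.4000/1.14 = 0.3509 mA.
(Check via current divider: I_total = 0.3876 mA; share G_k/ΣG = 0.9053 → same result.)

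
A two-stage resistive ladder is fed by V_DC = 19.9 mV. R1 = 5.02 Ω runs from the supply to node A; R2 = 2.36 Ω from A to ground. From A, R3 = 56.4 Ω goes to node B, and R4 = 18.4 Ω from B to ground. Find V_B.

V_B ≈ 1.53 mV

The second stage (R3 + R4 = 74.80 Ω) loads node A in parallel with R2.
Effective lower resistance at A: R2 ‖ 74.80 = 2.288 Ω.
V_A = 19.9 × 2.288/(5.02 + 2.288) = 6.230 mV.
Then the unloaded second divider: V_B = V_A × R4/(R3+R4) = 6.230 × 0.2460 = 1.533 mV.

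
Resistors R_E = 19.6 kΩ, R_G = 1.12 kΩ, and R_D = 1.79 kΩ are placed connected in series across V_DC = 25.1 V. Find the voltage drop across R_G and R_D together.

Series total: ΣR = 19.6 + 1.12 + 1.79 = 22.51 kΩ.
R_{R_G..R_D} = 1.12 + 1.79 = 2.910 kΩ.
By the voltage-divider rule, V = 25.1 × 2.910/22.51 = 3.245 V.

V ≈ 3.24 V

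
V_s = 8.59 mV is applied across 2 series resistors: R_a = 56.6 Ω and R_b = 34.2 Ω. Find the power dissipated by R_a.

ΣR = 90.80 Ω → I = 8.59/90.80 = 0.09460 mA.
P = I²R = 0.008950 × 56.6 = 0.5066 µW.

P ≈ 0.507 µW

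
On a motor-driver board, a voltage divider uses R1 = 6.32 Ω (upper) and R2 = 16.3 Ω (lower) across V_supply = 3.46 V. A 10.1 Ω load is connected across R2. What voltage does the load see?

V_out ≈ 1.72 V

R2 ‖ R_L = (16.3 × 10.1)/(16.3 + 10.1) = 6.236 Ω.
Then V_out = V_supply · R2'/(R1 + R2') = 3.46 × 6.236/12.56 = 1.718 V.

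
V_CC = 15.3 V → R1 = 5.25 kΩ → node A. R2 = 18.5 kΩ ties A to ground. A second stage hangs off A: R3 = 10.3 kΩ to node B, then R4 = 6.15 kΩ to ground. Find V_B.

Node A sees R2 in parallel with the series input of stage 2, R3 + R4 = 16.45 kΩ.
R2 ‖ (R3+R4) = 8.707 kΩ.
So V_A = 15.3 × 0.6239 = 9.545 V.
Stage 2 is unloaded, so V_B = V_A · R4/(R3+R4) = 9.545 × 6.15/16.45 = 3.568 V.

V_B ≈ 3.57 V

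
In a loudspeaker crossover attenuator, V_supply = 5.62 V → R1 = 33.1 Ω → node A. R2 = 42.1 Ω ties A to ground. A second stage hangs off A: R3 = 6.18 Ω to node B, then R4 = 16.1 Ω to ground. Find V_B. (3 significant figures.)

V_B ≈ 1.24 V

Looking into the second stage from A: R3 + R4 = 22.28 Ω appears in parallel with R2.
Effective lower resistance at A: R2 ‖ 22.28 = 14.57 Ω.
So V_A = 5.62 × 0.3056 = 1.718 V.
Stage 2 is unloaded, so V_B = V_A · R4/(R3+R4) = 1.718 × 16.1/22.28 = 1.241 V.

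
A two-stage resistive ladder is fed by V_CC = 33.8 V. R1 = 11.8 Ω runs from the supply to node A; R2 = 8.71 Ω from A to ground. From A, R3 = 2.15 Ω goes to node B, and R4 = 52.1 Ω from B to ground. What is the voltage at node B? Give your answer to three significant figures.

V_B ≈ 12.6 V

Node A sees R2 in parallel with the series input of stage 2, R3 + R4 = 54.25 Ω.
Effective lower resistance at A: R2 ‖ 54.25 = 7.505 Ω.
First divider: V_A = V_CC · 7.505/(11.8 + 7.505) = 13.14 V.
Then the unloaded second divider: V_B = V_A × R4/(R3+R4) = 13.14 × 0.9604 = 12.62 V.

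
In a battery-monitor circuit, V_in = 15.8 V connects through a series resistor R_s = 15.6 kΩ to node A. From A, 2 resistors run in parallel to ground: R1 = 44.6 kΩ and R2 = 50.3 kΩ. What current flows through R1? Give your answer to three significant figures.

I ≈ 0.213 mA

Parallel bank: R_p = 1/(1/44.6 + 1/50.3) = 23.64 kΩ.
Node voltage V_A = V_in · R_p/(R_s + R_p) = 15.8 × 0.6024 = 9.519 V.
Branch current I = V_A/R1 = 9.519/44.6 = 0.2134 mA.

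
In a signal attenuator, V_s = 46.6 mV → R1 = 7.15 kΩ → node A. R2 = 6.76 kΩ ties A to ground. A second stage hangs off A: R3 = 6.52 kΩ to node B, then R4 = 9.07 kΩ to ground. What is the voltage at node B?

V_B ≈ 10.8 mV

The second stage (R3 + R4 = 15.59 kΩ) loads node A in parallel with R2.
Effective lower resistance at A: R2 ‖ 15.59 = 4.715 kΩ.
First divider: V_A = V_s · 4.715/(7.15 + 4.715) = 18.52 mV.
Then the unloaded second divider: V_B = V_A × R4/(R3+R4) = 18.52 × 0.5818 = 10.77 mV.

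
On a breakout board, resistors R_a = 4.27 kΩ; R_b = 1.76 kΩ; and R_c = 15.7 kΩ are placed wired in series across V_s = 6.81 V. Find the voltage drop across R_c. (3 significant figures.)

V ≈ 4.92 V

Total series resistance ΣR = 4.27 + 1.76 + 15.7 = 21.73 kΩ.
V = V_s · R/ΣR = 6.81 × 0.7225 = 4.920 V.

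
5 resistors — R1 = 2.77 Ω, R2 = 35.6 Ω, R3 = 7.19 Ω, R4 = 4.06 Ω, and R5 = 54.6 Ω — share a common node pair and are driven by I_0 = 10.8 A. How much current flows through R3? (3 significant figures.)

ΣG = 1/2.77 + 1/35.6 + 1/7.19 + 1/4.06 + 1/54.6 = 0.7928.
Current divider: I(R3) = I_0 · G_k/ΣG = 10.8 × (0.1391/0.7928) = 10.8 × 0.1754 = 1.895 A.

I ≈ 1.89 A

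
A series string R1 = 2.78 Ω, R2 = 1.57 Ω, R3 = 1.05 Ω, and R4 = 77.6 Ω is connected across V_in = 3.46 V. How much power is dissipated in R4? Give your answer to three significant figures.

ΣR = 83.00 Ω → I = 3.46/83.00 = 0.04169 A.
P(R4) = I²·R4 = (0.04169)² × 77.6 = 0.1349 W.

P ≈ 0.135 W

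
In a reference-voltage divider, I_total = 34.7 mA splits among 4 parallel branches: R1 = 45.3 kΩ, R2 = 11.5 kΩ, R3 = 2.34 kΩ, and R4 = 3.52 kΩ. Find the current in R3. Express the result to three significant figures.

I ≈ 18.1 mA

Conductances: ΣG = 1/45.3 + 1/11.5 + 1/2.34 + 1/3.52 = 0.8205 (1/kΩ).
R3 takes the fraction G_k/ΣG = 0.4274/0.8205 = 0.5209, so I = 34.7 × 0.5209 = 18.07 mA.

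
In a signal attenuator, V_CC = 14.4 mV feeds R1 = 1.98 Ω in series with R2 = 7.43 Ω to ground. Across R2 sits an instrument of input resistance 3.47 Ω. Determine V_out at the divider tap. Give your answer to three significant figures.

The load sits in parallel with R2, giving an effective lower resistance R2' = R2·R_L/(R2+R_L) = 2.365 Ω.
Then V_out = V_CC · R2'/(R1 + R2') = 14.4 × 2.365/4.345 = 7.838 mV.

V_out ≈ 7.84 mV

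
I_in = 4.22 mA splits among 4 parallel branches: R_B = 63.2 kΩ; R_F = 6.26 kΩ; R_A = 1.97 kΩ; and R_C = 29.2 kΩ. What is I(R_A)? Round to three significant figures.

I ≈ 2.99 mA

ΣG = 1/63.2 + 1/6.26 + 1/1.97 + 1/29.2 = 0.7174.
R_A takes the fraction G_k/ΣG = 0.5076/0.7174 = 0.7075, so I = 4.22 × 0.7075 = 2.986 mA.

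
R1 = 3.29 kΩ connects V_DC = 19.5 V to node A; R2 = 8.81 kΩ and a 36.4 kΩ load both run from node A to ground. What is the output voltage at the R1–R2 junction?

V_out ≈ 13.3 V

R2 ‖ R_L = (8.81 × 36.4)/(8.81 + 36.4) = 7.093 kΩ.
Voltage divider with the loaded lower leg: V_out = 19.5 × 7.093/(3.29 + 7.093) = 19.5 × 0.6831 = 13.32 V.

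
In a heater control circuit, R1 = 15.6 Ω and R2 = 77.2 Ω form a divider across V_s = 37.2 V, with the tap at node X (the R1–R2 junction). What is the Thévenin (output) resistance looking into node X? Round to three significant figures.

With V_s suppressed (replaced by a short), R_th = R1 ‖ R2 = (15.60 × 77.2)/(15.60 + 77.2) = 12.98 Ω.

R_th ≈ 13.0 Ω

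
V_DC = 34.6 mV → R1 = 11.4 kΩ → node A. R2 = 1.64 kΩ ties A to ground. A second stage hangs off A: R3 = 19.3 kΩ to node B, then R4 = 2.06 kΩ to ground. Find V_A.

Looking into the second stage from A: R3 + R4 = 21.36 kΩ appears in parallel with R2.
R2 ‖ (R3+R4) = 1.523 kΩ.
So V_A = 34.6 × 0.1179 = 4.078 mV.

V_A ≈ 4.08 mV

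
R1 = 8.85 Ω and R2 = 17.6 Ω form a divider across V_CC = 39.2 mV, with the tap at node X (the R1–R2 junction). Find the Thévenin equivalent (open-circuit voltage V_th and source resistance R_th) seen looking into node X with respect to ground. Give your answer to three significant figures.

With X open, the divider is unloaded: V_th = 39.2 × 17.6/26.45 = 26.08 mV.
With V_CC suppressed (replaced by a short), R_th = R1 ‖ R2 = (8.850 × 17.6)/(8.850 + 17.6) = 5.889 Ω.

V_th ≈ 26.1 mV, R_th ≈ 5.89 Ω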